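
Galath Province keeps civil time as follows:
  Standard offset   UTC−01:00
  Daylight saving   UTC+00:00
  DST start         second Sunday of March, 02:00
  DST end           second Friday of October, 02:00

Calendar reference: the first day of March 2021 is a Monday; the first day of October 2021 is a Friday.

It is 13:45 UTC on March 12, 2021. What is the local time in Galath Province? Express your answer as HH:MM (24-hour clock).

1 March 2021 is a Monday, so the first Sunday is March 7 and the second is March 14.
1 October 2021 is a Friday, so the first Friday is October 1 and the second is October 8.
At the standard offset (UTC−01:00), 13:45 UTC − 1h = 12:45 Galath Province standard time.
The standard-time date in Galath Province, March 12, 2021, is outside the daylight-saving period (14 March – 8 October), so Galath Province is on standard time, UTC−01:00.
13:45 UTC − 1h = 12:45 local.

12:45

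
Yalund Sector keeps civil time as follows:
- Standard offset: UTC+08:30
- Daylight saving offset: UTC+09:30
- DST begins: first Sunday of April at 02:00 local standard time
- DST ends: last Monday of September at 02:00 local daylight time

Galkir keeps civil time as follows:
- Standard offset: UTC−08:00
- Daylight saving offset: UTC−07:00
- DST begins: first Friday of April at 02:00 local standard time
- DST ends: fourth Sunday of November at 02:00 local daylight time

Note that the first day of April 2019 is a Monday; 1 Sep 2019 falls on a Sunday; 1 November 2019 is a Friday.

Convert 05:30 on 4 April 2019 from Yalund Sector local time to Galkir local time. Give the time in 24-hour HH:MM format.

1 April 2019 is a Monday, so the first Sunday is April 7.
1 September 2019 is a Sunday, so Mondays fall on 2, 9, 16, 23, 30; the last is September 30.
4 April 2019 is outside the daylight-saving period (7 April – 30 September), so Yalund Sector is on standard time, UTC+08:30.
05:30 Yalund Sector − 8h30m = 21:00 UTC (rolling into the previous day, 3 April 2019).
1 April 2019 is a Monday, so the first Friday is April 5.
1 November 2019 is a Friday, so the first Sunday is November 3 and the fourth is November 24.
At the standard offset (UTC−08:00), 21:00 UTC − 8h = 13:00 Galkir standard time.
The standard-time date in Galkir, 3 April 2019, does not fall between 5 April and 24 November, so daylight saving is not in effect and Galkir is at UTC−08:00.
21:00 UTC − 8h = 13:00 Galkir.

13:00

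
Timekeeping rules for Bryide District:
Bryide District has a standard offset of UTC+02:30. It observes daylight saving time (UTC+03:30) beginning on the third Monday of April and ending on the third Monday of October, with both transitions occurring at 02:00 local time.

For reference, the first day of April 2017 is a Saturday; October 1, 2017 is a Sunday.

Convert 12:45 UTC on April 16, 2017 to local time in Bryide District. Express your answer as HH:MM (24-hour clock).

1 April 2017 is a Saturday, so the first Monday is April 3 and the third is April 17.
1 October 2017 is a Sunday, so the first Monday is October 2 and the third is October 16.
At the standard offset (UTC+02:30), 12:45 UTC + 2h30m = 15:15 Bryide District standard time.
Daylight saving runs 17 April – 16 October; the standard-time date in Bryide District, April 16, 2017, is outside that window, so Bryide District is on standard time at UTC+02:30.
12:45 UTC + 2h30m = 15:15 local.

15:15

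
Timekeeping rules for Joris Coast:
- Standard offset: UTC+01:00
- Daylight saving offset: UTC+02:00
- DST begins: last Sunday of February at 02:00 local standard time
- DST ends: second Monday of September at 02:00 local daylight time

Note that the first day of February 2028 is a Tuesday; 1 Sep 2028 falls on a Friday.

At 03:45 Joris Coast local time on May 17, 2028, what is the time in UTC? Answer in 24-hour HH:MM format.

01:45

1 February 2028 is a Tuesday, so Sundays fall on 6, 13, 20, 27; the last is February 27.
1 September 2028 is a Friday, so the first Monday is September 4 and the second is September 11.
May 17, 2028 lies within the daylight-saving period (27 February – 11 September), so Joris Coast is on daylight time, UTC+02:00.
03:45 local − 2h = 01:45 UTC.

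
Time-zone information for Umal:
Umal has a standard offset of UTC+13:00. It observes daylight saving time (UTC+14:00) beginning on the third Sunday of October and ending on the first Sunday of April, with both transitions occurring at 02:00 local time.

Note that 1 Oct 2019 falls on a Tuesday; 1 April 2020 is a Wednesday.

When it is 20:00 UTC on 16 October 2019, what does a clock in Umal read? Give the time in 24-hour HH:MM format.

1 October 2019 is a Tuesday, so the first Sunday is October 6 and the third is October 20.
1 April 2020 is a Wednesday, so the first Sunday is April 5.
At the standard offset (UTC+13:00), 20:00 UTC + 13h = 09:00 Umal standard time (rolling into the next day, 17 October 2019).
The standard-time date in Umal, 17 October 2019, does not fall between 20 October 2019 and 5 April 2020, so daylight saving is not in effect and Umal is at UTC+13:00.
20:00 UTC + 13h = 09:00 local (rolling into the next day, 17 October 2019).

09:00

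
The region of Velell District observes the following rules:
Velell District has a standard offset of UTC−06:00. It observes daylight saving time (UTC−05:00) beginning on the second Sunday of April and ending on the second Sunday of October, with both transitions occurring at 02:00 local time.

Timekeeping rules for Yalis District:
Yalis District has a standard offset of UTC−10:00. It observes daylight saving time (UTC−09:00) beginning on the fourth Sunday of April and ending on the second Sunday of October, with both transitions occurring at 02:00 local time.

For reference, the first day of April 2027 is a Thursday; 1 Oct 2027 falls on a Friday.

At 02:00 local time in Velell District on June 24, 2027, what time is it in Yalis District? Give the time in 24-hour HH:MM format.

22:00

1 April 2027 is a Thursday, so the first Sunday is April 4 and the second is April 11.
1 October 2027 is a Friday, so the first Sunday is October 3 and the second is October 10.
Daylight saving runs 11 April – 10 October; June 24, 2027 is inside that window, so Velell District is at UTC−05:00.
02:00 Velell District + 5h = 07:00 UTC.
1 April 2027 is a Thursday, so the first Sunday is April 4 and the fourth is April 25.
1 October 2027 is a Friday, so the first Sunday is October 3 and the second is October 10.
At the standard offset (UTC−10:00), 07:00 UTC − 10h = 21:00 Yalis District standard time (rolling into the previous day, 23 June 2027).
The standard-time date in Yalis District, June 23, 2027, falls between 25 April and 10 October, so daylight saving is in effect and Yalis District is at UTC−09:00.
07:00 UTC − 9h = 22:00 Yalis District (rolling into the previous day, 23 June 2027).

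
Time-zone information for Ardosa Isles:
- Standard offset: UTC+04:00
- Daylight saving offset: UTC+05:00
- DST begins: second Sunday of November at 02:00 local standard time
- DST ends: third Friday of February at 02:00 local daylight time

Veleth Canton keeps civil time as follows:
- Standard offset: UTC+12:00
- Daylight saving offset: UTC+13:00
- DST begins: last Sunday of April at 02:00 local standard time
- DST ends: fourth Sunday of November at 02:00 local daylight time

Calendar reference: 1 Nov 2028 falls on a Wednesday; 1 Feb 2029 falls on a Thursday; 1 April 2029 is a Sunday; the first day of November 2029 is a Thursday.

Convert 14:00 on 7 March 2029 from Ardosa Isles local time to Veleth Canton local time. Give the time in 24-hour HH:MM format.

22:00

1 November 2028 is a Wednesday, so the first Sunday is November 5 and the second is November 12.
1 February 2029 is a Thursday, so the first Friday is February 2 and the third is February 16.
Daylight saving runs 12 November 2028 – 16 February 2029; 7 March 2029 is outside that window, so Ardosa Isles is on standard time at UTC+04:00.
14:00 Ardosa Isles − 4h = 10:00 UTC.
1 April 2029 is a Sunday, so Sundays fall on 1, 8, 15, 22, 29; the last is April 29.
1 November 2029 is a Thursday, so the first Sunday is November 4 and the fourth is November 25.
At the standard offset (UTC+12:00), 10:00 UTC + 12h = 22:00 Veleth Canton standard time.
The standard-time date in Veleth Canton, 7 March 2029, is outside the daylight-saving period (29 April – 25 November), so Veleth Canton is on standard time, UTC+12:00.
10:00 UTC + 12h = 22:00 Veleth Canton.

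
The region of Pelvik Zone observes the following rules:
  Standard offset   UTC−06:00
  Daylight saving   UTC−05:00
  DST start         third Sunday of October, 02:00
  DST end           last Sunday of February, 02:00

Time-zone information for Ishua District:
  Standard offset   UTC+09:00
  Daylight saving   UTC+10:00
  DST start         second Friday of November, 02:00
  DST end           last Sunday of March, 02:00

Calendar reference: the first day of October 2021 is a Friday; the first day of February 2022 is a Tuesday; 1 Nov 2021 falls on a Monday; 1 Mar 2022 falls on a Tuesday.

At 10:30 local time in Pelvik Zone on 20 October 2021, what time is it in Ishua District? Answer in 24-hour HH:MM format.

1 October 2021 is a Friday, so the first Sunday is October 3 and the third is October 17.
1 February 2022 is a Tuesday, so Sundays fall on 6, 13, 20, 27; the last is February 27.
Daylight saving runs 17 October 2021 – 27 February 2022; 20 October 2021 is inside that window, so Pelvik Zone is at UTC−05:00.
10:30 Pelvik Zone + 5h = 15:30 UTC.
1 November 2021 is a Monday, so the first Friday is November 5 and the second is November 12.
1 March 2022 is a Tuesday, so Sundays fall on 6, 13, 20, 27; the last is March 27.
At the standard offset (UTC+09:00), 15:30 UTC + 9h = 00:30 Ishua District standard time (rolling into the next day, 21 October 2021).
The standard-time date in Ishua District, 21 October 2021, is outside the daylight-saving period (12 November 2021 – 27 March 2022), so Ishua District is on standard time, UTC+09:00.
15:30 UTC + 9h = 00:30 Ishua District (rolling into the next day, 21 October 2021).

00:30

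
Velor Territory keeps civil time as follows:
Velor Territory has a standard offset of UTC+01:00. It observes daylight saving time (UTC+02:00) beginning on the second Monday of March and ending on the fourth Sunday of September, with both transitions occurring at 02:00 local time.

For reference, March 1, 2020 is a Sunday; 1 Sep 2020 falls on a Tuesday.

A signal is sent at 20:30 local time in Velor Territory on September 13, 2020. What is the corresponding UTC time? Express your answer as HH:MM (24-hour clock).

18:30

1 March 2020 is a Sunday, so the first Monday is March 2 and the second is March 9.
1 September 2020 is a Tuesday, so the first Sunday is September 6 and the fourth is September 27.
Daylight saving runs 9 March – 27 September; September 13, 2020 is inside that window, so Velor Territory is at UTC+02:00.
20:30 local − 2h = 18:30 UTC.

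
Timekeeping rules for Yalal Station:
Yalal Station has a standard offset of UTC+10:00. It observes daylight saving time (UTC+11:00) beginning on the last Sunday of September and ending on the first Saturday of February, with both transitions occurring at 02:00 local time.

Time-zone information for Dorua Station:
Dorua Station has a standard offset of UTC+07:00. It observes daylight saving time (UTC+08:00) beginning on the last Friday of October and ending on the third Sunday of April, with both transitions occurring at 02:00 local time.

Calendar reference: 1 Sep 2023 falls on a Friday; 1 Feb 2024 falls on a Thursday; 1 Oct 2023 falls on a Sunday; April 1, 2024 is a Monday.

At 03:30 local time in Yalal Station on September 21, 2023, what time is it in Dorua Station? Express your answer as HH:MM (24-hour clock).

00:30

1 September 2023 is a Friday, so Sundays fall on 3, 10, 17, 24; the last is September 24.
1 February 2024 is a Thursday, so the first Saturday is February 3.
September 21, 2023 does not fall between 24 September 2023 and 3 February 2024, so daylight saving is not in effect and Yalal Station is at UTC+10:00.
03:30 Yalal Station − 10h = 17:30 UTC (rolling into the previous day, 20 September 2023).
1 October 2023 is a Sunday, so Fridays fall on 6, 13, 20, 27; the last is October 27.
1 April 2024 is a Monday, so the first Sunday is April 7 and the third is April 21.
At the standard offset (UTC+07:00), 17:30 UTC + 7h = 00:30 Dorua Station standard time (rolling into the next day, 21 September 2023).
The standard-time date in Dorua Station, September 21, 2023, does not fall between 27 October 2023 and 21 April 2024, so daylight saving is not in effect and Dorua Station is at UTC+07:00.
17:30 UTC + 7h = 00:30 Dorua Station (rolling into the next day, 21 September 2023).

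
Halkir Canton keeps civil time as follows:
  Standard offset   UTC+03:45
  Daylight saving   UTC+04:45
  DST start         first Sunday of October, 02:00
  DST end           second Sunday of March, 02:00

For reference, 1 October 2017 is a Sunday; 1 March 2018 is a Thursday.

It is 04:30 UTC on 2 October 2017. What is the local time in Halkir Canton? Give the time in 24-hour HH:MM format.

09:15

1 October 2017 is a Sunday, so the first Sunday is October 1.
1 March 2018 is a Thursday, so the first Sunday is March 4 and the second is March 11.
At the standard offset (UTC+03:45), 04:30 UTC + 3h45m = 08:15 Halkir Canton standard time.
Daylight saving runs 1 October 2017 – 11 March 2018; the standard-time date in Halkir Canton, 2 October 2017, is inside that window, so Halkir Canton is at UTC+04:45.
04:30 UTC + 4h45m = 09:15 local.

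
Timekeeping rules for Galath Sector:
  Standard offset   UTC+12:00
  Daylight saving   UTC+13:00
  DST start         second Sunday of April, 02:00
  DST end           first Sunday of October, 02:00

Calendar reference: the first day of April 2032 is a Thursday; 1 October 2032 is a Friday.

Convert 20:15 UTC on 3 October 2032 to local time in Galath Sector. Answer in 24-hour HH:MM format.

1 April 2032 is a Thursday, so the first Sunday is April 4 and the second is April 11.
1 October 2032 is a Friday, so the first Sunday is October 3.
At the standard offset (UTC+12:00), 20:15 UTC + 12h = 08:15 Galath Sector standard time (rolling into the next day, 4 October 2032).
Daylight saving runs 11 April – 3 October; the standard-time date in Galath Sector, 4 October 2032, is outside that window, so Galath Sector is on standard time at UTC+12:00.
20:15 UTC + 12h = 08:15 local (rolling into the next day, 4 October 2032).

08:15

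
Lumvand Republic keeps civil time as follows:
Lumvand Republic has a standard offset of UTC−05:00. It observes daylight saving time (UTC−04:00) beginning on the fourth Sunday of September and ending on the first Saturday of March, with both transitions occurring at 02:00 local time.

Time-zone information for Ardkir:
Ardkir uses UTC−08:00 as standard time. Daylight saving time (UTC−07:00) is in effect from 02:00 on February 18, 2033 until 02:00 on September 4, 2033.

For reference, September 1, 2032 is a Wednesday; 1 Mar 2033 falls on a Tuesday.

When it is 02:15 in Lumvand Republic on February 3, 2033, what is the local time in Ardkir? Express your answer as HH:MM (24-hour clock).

1 September 2032 is a Wednesday, so the first Sunday is September 5 and the fourth is September 26.
1 March 2033 is a Tuesday, so the first Saturday is March 5.
Daylight saving runs 26 September 2032 – 5 March 2033; February 3, 2033 is inside that window, so Lumvand Republic is at UTC−04:00.
02:15 Lumvand Republic + 4h = 06:15 UTC.
At the standard offset (UTC−08:00), 06:15 UTC − 8h = 22:15 Ardkir standard time (rolling into the previous day, 2 February 2033).
Daylight saving runs 18 February – 4 September; the standard-time date in Ardkir, February 2, 2033, is outside that window, so Ardkir is on standard time at UTC−08:00.
06:15 UTC − 8h = 22:15 Ardkir (rolling into the previous day, 2 February 2033).

22:15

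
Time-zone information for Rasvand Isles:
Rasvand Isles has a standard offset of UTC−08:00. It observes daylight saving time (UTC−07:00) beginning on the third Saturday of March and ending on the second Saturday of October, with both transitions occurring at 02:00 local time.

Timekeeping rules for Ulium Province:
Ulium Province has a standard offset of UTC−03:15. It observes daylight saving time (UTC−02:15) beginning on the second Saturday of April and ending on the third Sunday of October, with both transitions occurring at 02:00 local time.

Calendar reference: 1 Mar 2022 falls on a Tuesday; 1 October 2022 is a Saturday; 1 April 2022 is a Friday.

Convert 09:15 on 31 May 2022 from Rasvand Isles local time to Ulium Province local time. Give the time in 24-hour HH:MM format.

14:00

1 March 2022 is a Tuesday, so the first Saturday is March 5 and the third is March 19.
1 October 2022 is a Saturday, so the first Saturday is October 1 and the second is October 8.
31 May 2022 lies within the daylight-saving period (19 March – 8 October), so Rasvand Isles is on daylight time, UTC−07:00.
09:15 Rasvand Isles + 7h = 16:15 UTC.
1 April 2022 is a Friday, so the first Saturday is April 2 and the second is April 9.
1 October 2022 is a Saturday, so the first Sunday is October 2 and the third is October 16.
At the standard offset (UTC−03:15), 16:15 UTC − 3h15m = 13:00 Ulium Province standard time.
The standard-time date in Ulium Province, 31 May 2022, falls between 9 April and 16 October, so daylight saving is in effect and Ulium Province is at UTC−02:15.
16:15 UTC − 2h15m = 14:00 Ulium Province.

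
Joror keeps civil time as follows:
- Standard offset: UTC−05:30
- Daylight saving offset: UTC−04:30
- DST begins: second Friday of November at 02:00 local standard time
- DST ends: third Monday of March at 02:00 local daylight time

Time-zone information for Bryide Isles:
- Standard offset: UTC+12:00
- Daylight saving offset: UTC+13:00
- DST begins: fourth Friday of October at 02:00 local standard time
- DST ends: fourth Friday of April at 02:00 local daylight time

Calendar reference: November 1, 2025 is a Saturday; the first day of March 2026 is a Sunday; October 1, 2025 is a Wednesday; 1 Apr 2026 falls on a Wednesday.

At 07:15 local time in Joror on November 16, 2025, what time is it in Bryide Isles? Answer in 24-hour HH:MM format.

00:45

1 November 2025 is a Saturday, so the first Friday is November 7 and the second is November 14.
1 March 2026 is a Sunday, so the first Monday is March 2 and the third is March 16.
November 16, 2025 lies within the daylight-saving period (14 November 2025 – 16 March 2026), so Joror is on daylight time, UTC−04:30.
07:15 Joror + 4h30m = 11:45 UTC.
1 October 2025 is a Wednesday, so the first Friday is October 3 and the fourth is October 24.
1 April 2026 is a Wednesday, so the first Friday is April 3 and the fourth is April 24.
At the standard offset (UTC+12:00), 11:45 UTC + 12h = 23:45 Bryide Isles standard time.
The standard-time date in Bryide Isles, November 16, 2025, falls between 24 October 2025 and 24 April 2026, so daylight saving is in effect and Bryide Isles is at UTC+13:00.
11:45 UTC + 13h = 00:45 Bryide Isles (rolling into the next day, 17 November 2025).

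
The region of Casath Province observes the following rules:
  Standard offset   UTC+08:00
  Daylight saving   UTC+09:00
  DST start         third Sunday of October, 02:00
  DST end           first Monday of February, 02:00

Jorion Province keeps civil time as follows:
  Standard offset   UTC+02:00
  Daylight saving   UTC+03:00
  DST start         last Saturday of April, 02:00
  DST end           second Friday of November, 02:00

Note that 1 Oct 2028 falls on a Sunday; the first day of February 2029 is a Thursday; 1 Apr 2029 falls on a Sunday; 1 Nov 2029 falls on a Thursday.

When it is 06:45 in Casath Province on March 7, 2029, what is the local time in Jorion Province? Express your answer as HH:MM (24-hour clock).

1 October 2028 is a Sunday, so the first Sunday is October 1 and the third is October 15.
1 February 2029 is a Thursday, so the first Monday is February 5.
March 7, 2029 is outside the daylight-saving period (15 October 2028 – 5 February 2029), so Casath Province is on standard time, UTC+08:00.
06:45 Casath Province − 8h = 22:45 UTC (rolling into the previous day, 6 March 2029).
1 April 2029 is a Sunday, so Saturdays fall on 7, 14, 21, 28; the last is April 28.
1 November 2029 is a Thursday, so the first Friday is November 2 and the second is November 9.
At the standard offset (UTC+02:00), 22:45 UTC + 2h = 00:45 Jorion Province standard time (rolling into the next day, 7 March 2029).
The standard-time date in Jorion Province, March 7, 2029, does not fall between 28 April and 9 November, so daylight saving is not in effect and Jorion Province is at UTC+02:00.
22:45 UTC + 2h = 00:45 Jorion Province (rolling into the next day, 7 March 2029).

00:45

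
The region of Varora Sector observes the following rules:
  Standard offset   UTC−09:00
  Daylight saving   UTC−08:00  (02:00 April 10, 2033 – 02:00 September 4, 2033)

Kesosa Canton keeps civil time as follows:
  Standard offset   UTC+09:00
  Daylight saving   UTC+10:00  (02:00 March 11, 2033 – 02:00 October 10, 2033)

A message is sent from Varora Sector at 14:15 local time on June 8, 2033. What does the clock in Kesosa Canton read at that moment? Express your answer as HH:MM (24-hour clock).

08:15

June 8, 2033 falls between 10 April and 4 September, so daylight saving is in effect and Varora Sector is at UTC−08:00.
14:15 Varora Sector + 8h = 22:15 UTC.
At the standard offset (UTC+09:00), 22:15 UTC + 9h = 07:15 Kesosa Canton standard time (rolling into the next day, 9 June 2033).
Daylight saving runs 11 March – 10 October; the standard-time date in Kesosa Canton, June 9, 2033, is inside that window, so Kesosa Canton is at UTC+10:00.
22:15 UTC + 10h = 08:15 Kesosa Canton (rolling into the next day, 9 June 2033).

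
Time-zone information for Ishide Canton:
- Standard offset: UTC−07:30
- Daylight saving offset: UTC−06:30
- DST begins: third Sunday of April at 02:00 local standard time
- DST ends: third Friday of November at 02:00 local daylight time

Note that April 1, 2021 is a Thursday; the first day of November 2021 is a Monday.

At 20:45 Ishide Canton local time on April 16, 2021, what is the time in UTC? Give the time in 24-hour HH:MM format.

04:15

1 April 2021 is a Thursday, so the first Sunday is April 4 and the third is April 18.
1 November 2021 is a Monday, so the first Friday is November 5 and the third is November 19.
Daylight saving runs 18 April – 19 November; April 16, 2021 is outside that window, so Ishide Canton is on standard time at UTC−07:30.
20:45 local + 7h30m = 04:15 UTC (rolling into the next day, 17 April 2021).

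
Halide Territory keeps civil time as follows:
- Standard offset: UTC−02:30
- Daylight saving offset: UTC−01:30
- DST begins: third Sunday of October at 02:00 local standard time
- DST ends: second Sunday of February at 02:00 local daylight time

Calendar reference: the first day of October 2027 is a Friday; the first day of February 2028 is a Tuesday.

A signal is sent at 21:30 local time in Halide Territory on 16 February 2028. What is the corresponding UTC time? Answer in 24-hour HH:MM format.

00:00

1 October 2027 is a Friday, so the first Sunday is October 3 and the third is October 17.
1 February 2028 is a Tuesday, so the first Sunday is February 6 and the second is February 13.
Daylight saving runs 17 October 2027 – 13 February 2028; 16 February 2028 is outside that window, so Halide Territory is on standard time at UTC−02:30.
21:30 local + 2h30m = 00:00 UTC (rolling into the next day, 17 February 2028).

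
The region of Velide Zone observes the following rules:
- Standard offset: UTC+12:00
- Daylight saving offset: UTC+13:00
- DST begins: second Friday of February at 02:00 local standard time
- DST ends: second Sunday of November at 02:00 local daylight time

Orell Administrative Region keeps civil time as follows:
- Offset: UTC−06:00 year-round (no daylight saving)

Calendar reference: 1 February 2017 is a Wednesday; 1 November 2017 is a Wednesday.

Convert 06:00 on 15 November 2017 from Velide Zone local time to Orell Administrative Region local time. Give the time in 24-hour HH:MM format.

1 February 2017 is a Wednesday, so the first Friday is February 3 and the second is February 10.
1 November 2017 is a Wednesday, so the first Sunday is November 5 and the second is November 12.
Daylight saving runs 10 February – 12 November; 15 November 2017 is outside that window, so Velide Zone is on standard time at UTC+12:00.
06:00 Velide Zone − 12h = 18:00 UTC (rolling into the previous day, 14 November 2017).
Orell Administrative Region has no daylight saving, so its offset is UTC−06:00 year-round.
18:00 UTC − 6h = 12:00 Orell Administrative Region.

12:00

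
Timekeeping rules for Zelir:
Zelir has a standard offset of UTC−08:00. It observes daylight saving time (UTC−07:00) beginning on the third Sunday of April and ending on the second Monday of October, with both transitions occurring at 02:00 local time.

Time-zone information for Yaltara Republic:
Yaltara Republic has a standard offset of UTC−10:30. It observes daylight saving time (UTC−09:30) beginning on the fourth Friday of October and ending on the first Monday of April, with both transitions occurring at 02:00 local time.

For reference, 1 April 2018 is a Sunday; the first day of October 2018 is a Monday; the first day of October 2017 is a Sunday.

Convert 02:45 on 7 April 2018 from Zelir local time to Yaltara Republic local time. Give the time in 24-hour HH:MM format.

00:15

1 April 2018 is a Sunday, so the first Sunday is April 1 and the third is April 15.
1 October 2018 is a Monday, so the first Monday is October 1 and the second is October 8.
7 April 2018 does not fall between 15 April and 8 October, so daylight saving is not in effect and Zelir is at UTC−08:00.
02:45 Zelir + 8h = 10:45 UTC.
1 October 2017 is a Sunday, so the first Friday is October 6 and the fourth is October 27.
1 April 2018 is a Sunday, so the first Monday is April 2.
At the standard offset (UTC−10:30), 10:45 UTC − 10h30m = 00:15 Yaltara Republic standard time.
Daylight saving runs 27 October 2017 – 2 April 2018; the standard-time date in Yaltara Republic, 7 April 2018, is outside that window, so Yaltara Republic is on standard time at UTC−10:30.
10:45 UTC − 10h30m = 00:15 Yaltara Republic.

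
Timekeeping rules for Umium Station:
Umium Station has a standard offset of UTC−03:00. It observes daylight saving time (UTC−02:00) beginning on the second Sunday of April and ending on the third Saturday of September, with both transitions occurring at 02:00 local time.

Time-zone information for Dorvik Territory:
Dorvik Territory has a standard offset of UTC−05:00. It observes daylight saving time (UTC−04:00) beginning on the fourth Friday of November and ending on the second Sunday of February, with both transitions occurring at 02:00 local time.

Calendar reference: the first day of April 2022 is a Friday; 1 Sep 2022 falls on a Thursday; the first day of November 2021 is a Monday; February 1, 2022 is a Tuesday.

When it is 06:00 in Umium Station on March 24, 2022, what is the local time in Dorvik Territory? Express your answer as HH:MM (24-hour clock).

1 April 2022 is a Friday, so the first Sunday is April 3 and the second is April 10.
1 September 2022 is a Thursday, so the first Saturday is September 3 and the third is September 17.
March 24, 2022 is outside the daylight-saving period (10 April – 17 September), so Umium Station is on standard time, UTC−03:00.
06:00 Umium Station + 3h = 09:00 UTC.
1 November 2021 is a Monday, so the first Friday is November 5 and the fourth is November 26.
1 February 2022 is a Tuesday, so the first Sunday is February 6 and the second is February 13.
At the standard offset (UTC−05:00), 09:00 UTC − 5h = 04:00 Dorvik Territory standard time.
The standard-time date in Dorvik Territory, March 24, 2022, is outside the daylight-saving period (26 November 2021 – 13 February 2022), so Dorvik Territory is on standard time, UTC−05:00.
09:00 UTC − 5h = 04:00 Dorvik Territory.

04:00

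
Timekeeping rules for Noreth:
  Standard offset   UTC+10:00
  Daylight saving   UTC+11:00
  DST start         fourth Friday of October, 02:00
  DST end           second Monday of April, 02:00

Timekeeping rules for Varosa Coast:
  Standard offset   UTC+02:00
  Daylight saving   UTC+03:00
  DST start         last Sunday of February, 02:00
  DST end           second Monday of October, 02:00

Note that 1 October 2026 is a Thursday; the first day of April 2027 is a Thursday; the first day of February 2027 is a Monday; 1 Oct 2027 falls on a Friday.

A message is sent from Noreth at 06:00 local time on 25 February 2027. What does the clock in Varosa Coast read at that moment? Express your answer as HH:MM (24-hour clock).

1 October 2026 is a Thursday, so the first Friday is October 2 and the fourth is October 23.
1 April 2027 is a Thursday, so the first Monday is April 5 and the second is April 12.
25 February 2027 lies within the daylight-saving period (23 October 2026 – 12 April 2027), so Noreth is on daylight time, UTC+11:00.
06:00 Noreth − 11h = 19:00 UTC (rolling into the previous day, 24 February 2027).
1 February 2027 is a Monday, so Sundays fall on 7, 14, 21, 28; the last is February 28.
1 October 2027 is a Friday, so the first Monday is October 4 and the second is October 11.
At the standard offset (UTC+02:00), 19:00 UTC + 2h = 21:00 Varosa Coast standard time.
The standard-time date in Varosa Coast, 24 February 2027, is outside the daylight-saving period (28 February – 11 October), so Varosa Coast is on standard time, UTC+02:00.
19:00 UTC + 2h = 21:00 Varosa Coast.

21:00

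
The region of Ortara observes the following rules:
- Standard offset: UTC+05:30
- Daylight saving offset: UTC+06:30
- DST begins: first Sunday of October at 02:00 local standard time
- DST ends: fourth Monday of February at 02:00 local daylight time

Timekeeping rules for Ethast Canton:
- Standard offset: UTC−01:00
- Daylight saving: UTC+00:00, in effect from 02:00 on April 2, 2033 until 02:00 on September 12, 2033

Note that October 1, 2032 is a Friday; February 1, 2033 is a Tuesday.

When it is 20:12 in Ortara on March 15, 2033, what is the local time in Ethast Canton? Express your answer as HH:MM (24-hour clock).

13:42

1 October 2032 is a Friday, so the first Sunday is October 3.
1 February 2033 is a Tuesday, so the first Monday is February 7 and the fourth is February 28.
March 15, 2033 is outside the daylight-saving period (3 October 2032 – 28 February 2033), so Ortara is on standard time, UTC+05:30.
20:12 Ortara − 5h30m = 14:42 UTC.
At the standard offset (UTC−01:00), 14:42 UTC − 1h = 13:42 Ethast Canton standard time.
The standard-time date in Ethast Canton, March 15, 2033, is outside the daylight-saving period (2 April – 12 September), so Ethast Canton is on standard time, UTC−01:00.
14:42 UTC − 1h = 13:42 Ethast Canton.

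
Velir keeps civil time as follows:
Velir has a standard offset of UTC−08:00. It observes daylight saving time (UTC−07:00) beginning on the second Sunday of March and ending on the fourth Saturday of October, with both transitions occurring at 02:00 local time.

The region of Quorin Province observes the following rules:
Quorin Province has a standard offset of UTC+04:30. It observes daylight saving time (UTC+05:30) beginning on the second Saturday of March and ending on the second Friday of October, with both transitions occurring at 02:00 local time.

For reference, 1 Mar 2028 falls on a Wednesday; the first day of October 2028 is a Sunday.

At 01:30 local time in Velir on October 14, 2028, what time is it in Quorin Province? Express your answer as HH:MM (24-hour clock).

13:00

1 March 2028 is a Wednesday, so the first Sunday is March 5 and the second is March 12.
1 October 2028 is a Sunday, so the first Saturday is October 7 and the fourth is October 28.
October 14, 2028 falls between 12 March and 28 October, so daylight saving is in effect and Velir is at UTC−07:00.
01:30 Velir + 7h = 08:30 UTC.
1 March 2028 is a Wednesday, so the first Saturday is March 4 and the second is March 11.
1 October 2028 is a Sunday, so the first Friday is October 6 and the second is October 13.
At the standard offset (UTC+04:30), 08:30 UTC + 4h30m = 13:00 Quorin Province standard time.
Daylight saving runs 11 March – 13 October; the standard-time date in Quorin Province, October 14, 2028, is outside that window, so Quorin Province is on standard time at UTC+04:30.
08:30 UTC + 4h30m = 13:00 Quorin Province.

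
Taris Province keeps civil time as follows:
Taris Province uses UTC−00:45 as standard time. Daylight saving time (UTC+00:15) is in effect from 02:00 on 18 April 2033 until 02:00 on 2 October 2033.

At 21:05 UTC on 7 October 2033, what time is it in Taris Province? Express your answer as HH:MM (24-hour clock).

At the standard offset (UTC−00:45), 21:05 UTC − 0h45m = 20:20 Taris Province standard time.
The standard-time date in Taris Province, 7 October 2033, is outside the daylight-saving period (18 April – 2 October), so Taris Province is on standard time, UTC−00:45.
21:05 UTC − 0h45m = 20:20 local.

20:20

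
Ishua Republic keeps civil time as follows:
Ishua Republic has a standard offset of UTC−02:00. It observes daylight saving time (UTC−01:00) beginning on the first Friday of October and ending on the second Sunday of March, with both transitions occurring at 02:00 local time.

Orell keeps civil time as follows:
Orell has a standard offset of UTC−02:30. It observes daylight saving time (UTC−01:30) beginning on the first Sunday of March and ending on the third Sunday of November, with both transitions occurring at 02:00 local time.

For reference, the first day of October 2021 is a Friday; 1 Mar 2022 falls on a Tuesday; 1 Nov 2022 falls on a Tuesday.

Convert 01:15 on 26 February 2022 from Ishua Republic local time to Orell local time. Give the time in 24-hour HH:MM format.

23:45

1 October 2021 is a Friday, so the first Friday is October 1.
1 March 2022 is a Tuesday, so the first Sunday is March 6 and the second is March 13.
26 February 2022 falls between 1 October 2021 and 13 March 2022, so daylight saving is in effect and Ishua Republic is at UTC−01:00.
01:15 Ishua Republic + 1h = 02:15 UTC.
1 March 2022 is a Tuesday, so the first Sunday is March 6.
1 November 2022 is a Tuesday, so the first Sunday is November 6 and the third is November 20.
At the standard offset (UTC−02:30), 02:15 UTC − 2h30m = 23:45 Orell standard time (rolling into the previous day, 25 February 2022).
The standard-time date in Orell, 25 February 2022, is outside the daylight-saving period (6 March – 20 November), so Orell is on standard time, UTC−02:30.
02:15 UTC − 2h30m = 23:45 Orell (rolling into the previous day, 25 February 2022).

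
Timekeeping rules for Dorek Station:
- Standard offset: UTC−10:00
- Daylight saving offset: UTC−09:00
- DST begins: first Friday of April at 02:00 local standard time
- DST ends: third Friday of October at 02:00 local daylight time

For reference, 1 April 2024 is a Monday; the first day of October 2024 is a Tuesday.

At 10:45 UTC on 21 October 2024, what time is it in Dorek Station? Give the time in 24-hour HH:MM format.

1 April 2024 is a Monday, so the first Friday is April 5.
1 October 2024 is a Tuesday, so the first Friday is October 4 and the third is October 18.
At the standard offset (UTC−10:00), 10:45 UTC − 10h = 00:45 Dorek Station standard time.
The standard-time date in Dorek Station, 21 October 2024, is outside the daylight-saving period (5 April – 18 October), so Dorek Station is on standard time, UTC−10:00.
10:45 UTC − 10h = 00:45 local.

00:45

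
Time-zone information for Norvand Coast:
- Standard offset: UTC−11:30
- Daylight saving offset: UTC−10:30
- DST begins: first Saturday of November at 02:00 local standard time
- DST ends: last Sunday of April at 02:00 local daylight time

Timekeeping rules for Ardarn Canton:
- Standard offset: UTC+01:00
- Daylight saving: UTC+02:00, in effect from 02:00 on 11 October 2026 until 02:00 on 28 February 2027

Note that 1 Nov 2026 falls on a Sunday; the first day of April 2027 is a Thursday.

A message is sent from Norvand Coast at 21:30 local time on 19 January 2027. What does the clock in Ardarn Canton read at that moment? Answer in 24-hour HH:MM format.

1 November 2026 is a Sunday, so the first Saturday is November 7.
1 April 2027 is a Thursday, so Sundays fall on 4, 11, 18, 25; the last is April 25.
Daylight saving runs 7 November 2026 – 25 April 2027; 19 January 2027 is inside that window, so Norvand Coast is at UTC−10:30.
21:30 Norvand Coast + 10h30m = 08:00 UTC (rolling into the next day, 20 January 2027).
At the standard offset (UTC+01:00), 08:00 UTC + 1h = 09:00 Ardarn Canton standard time.
The standard-time date in Ardarn Canton, 20 January 2027, falls between 11 October 2026 and 28 February 2027, so daylight saving is in effect and Ardarn Canton is at UTC+02:00.
08:00 UTC + 2h = 10:00 Ardarn Canton.

10:00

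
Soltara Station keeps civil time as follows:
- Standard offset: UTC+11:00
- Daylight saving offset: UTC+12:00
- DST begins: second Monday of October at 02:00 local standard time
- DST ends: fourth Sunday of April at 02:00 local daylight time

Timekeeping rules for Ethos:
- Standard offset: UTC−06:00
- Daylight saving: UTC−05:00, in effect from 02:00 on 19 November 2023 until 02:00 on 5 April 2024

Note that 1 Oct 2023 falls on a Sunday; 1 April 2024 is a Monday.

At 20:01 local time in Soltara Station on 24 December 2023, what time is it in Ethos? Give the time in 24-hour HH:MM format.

03:01

1 October 2023 is a Sunday, so the first Monday is October 2 and the second is October 9.
1 April 2024 is a Monday, so the first Sunday is April 7 and the fourth is April 28.
24 December 2023 lies within the daylight-saving period (9 October 2023 – 28 April 2024), so Soltara Station is on daylight time, UTC+12:00.
20:01 Soltara Station − 12h = 08:01 UTC.
At the standard offset (UTC−06:00), 08:01 UTC − 6h = 02:01 Ethos standard time.
The standard-time date in Ethos, 24 December 2023, lies within the daylight-saving period (19 November 2023 – 5 April 2024), so Ethos is on daylight time, UTC−05:00.
08:01 UTC − 5h = 03:01 Ethos.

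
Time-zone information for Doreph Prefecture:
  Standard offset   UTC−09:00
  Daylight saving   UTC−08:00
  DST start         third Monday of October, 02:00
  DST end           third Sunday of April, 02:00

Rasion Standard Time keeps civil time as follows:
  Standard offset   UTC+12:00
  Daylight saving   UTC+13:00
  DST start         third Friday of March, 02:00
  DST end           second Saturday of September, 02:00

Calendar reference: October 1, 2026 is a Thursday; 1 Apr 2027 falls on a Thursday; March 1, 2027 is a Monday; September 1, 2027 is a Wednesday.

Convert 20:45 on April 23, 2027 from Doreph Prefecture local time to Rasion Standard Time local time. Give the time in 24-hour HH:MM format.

18:45

1 October 2026 is a Thursday, so the first Monday is October 5 and the third is October 19.
1 April 2027 is a Thursday, so the first Sunday is April 4 and the third is April 18.
Daylight saving runs 19 October 2026 – 18 April 2027; April 23, 2027 is outside that window, so Doreph Prefecture is on standard time at UTC−09:00.
20:45 Doreph Prefecture + 9h = 05:45 UTC (rolling into the next day, 24 April 2027).
1 March 2027 is a Monday, so the first Friday is March 5 and the third is March 19.
1 September 2027 is a Wednesday, so the first Saturday is September 4 and the second is September 11.
At the standard offset (UTC+12:00), 05:45 UTC + 12h = 17:45 Rasion Standard Time standard time.
Daylight saving runs 19 March – 11 September; the standard-time date in Rasion Standard Time, April 24, 2027, is inside that window, so Rasion Standard Time is at UTC+13:00.
05:45 UTC + 13h = 18:45 Rasion Standard Time.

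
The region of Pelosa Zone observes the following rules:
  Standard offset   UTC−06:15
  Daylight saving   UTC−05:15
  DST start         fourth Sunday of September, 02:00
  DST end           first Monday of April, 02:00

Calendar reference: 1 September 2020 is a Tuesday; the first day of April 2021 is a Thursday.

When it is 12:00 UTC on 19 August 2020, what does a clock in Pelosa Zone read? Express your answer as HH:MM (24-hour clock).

05:45

1 September 2020 is a Tuesday, so the first Sunday is September 6 and the fourth is September 27.
1 April 2021 is a Thursday, so the first Monday is April 5.
At the standard offset (UTC−06:15), 12:00 UTC − 6h15m = 05:45 Pelosa Zone standard time.
The standard-time date in Pelosa Zone, 19 August 2020, is outside the daylight-saving period (27 September 2020 – 5 April 2021), so Pelosa Zone is on standard time, UTC−06:15.
12:00 UTC − 6h15m = 05:45 local.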